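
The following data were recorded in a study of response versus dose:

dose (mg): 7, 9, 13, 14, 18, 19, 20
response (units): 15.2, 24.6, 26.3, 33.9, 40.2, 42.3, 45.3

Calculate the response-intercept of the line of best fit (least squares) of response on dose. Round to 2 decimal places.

n = 7, Σx = 100, Σy = 227.8, Σxy = 3577.6, Σx² = 1580
Sxx = Σx² − (Σx)²/n = 1580 − 1428.571429 = 151.428571
Sxy = Σxy − (Σx)(Σy)/n = 3577.6 − 3254.285714 = 323.314286
b = Sxy/Sxx = 323.314286/151.428571 = 2.135094
a = ȳ − b·x̄ = 32.542857 − 2.135094·14.285714 = 2.041509

2.04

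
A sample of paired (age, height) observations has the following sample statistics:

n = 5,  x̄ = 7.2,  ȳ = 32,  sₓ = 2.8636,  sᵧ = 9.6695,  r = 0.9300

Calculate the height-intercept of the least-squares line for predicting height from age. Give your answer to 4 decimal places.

b = r · sᵧ/sₓ = 0.93 · 9.6695/2.8636 = 3.140325
a = ȳ − b·x̄ = 32 − 3.140325·7.2 = 9.389659

9.3897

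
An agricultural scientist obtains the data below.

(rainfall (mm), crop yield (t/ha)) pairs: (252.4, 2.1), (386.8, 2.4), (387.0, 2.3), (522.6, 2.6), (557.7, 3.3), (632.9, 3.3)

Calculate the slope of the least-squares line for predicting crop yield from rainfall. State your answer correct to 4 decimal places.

0.0034

n = 6, Σx = 2739.4, Σy = 16, Σxy = 7636.2, Σx² = 1347791.46
Sxx = Σx² − (Σx)²/n = 1347791.46 − 1250718.726667 = 97072.733333
Sxy = Σxy − (Σx)(Σy)/n = 7636.2 − 7305.066667 = 331.133333
b = Sxy/Sxx = 331.133333/97072.733333 = 0.003411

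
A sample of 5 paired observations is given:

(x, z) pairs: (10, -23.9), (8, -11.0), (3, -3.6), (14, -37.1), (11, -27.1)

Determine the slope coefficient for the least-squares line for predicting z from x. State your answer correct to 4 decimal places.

-3.1506

n = 5, Σx = 46, Σy = -102.7, Σxy = -1155.3, Σx² = 490
Sxx = Σx² − (Σx)²/n = 490 − 423.2 = 66.8
Sxy = Σxy − (Σx)(Σy)/n = -1155.3 − (-944.84) = -210.46
b = Sxy/Sxx = -210.46/66.8 = -3.150599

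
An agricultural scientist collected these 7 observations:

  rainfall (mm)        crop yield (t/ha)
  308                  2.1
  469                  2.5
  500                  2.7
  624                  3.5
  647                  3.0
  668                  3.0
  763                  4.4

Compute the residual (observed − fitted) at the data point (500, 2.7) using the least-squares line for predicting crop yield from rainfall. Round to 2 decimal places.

n = 7, Σx = 3979, Σy = 21.2, Σxy = 12655.5, Σx² = 2401203
Sxx = Σx² − (Σx)²/n = 2401203 − 2261777.285714 = 139425.714286
Sxy = Σxy − (Σx)(Σy)/n = 12655.5 − 12050.685714 = 604.814286
b = Sxy/Sxx = 604.814286/139425.714286 = 0.004338
a = ȳ − b·x̄ = 3.028571 − 0.004338·568.428571 = 0.562787
ŷ(500) = 0.562787 + 0.004338·500 = 2.731735
residual = y − ŷ = 2.7 − 2.731735 = -0.031735

-0.03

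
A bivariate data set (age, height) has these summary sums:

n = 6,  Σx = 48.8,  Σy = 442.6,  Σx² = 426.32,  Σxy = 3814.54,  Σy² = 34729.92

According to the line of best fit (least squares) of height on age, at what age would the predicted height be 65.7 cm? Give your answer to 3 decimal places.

Sxx = Σx² − (Σx)²/n = 426.32 − 396.906667 = 29.413333
Sxy = Σxy − (Σx)(Σy)/n = 3814.54 − 3599.813333 = 214.726667
b = Sxy/Sxx = 214.726667/29.413333 = 7.300317
a = ȳ − b·x̄ = 73.766667 − 7.300317·8.133333 = 14.390752
Set a + b·x = 65.7: x = (65.7 − 14.390752) / 7.300317 = 7.028359

7.028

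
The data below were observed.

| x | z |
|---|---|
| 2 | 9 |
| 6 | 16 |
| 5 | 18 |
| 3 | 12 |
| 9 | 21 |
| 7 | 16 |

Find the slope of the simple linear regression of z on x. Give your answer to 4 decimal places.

1.5100

n = 6, Σx = 32, Σy = 92, Σxy = 541, Σx² = 204
Sxx = Σx² − (Σx)²/n = 204 − 170.666667 = 33.333333
Sxy = Σxy − (Σx)(Σy)/n = 541 − 490.666667 = 50.333333
b = Sxy/Sxx = 50.333333/33.333333 = 1.51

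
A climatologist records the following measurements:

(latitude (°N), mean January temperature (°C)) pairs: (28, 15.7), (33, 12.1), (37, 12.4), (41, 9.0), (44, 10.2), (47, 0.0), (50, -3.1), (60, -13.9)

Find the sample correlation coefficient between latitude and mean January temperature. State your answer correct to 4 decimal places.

-0.9462

n = 8, Σx = 340, Σy = 42.4, Σxy = 1126.5, Σx² = 15168, Σy² = 934.52
Sxx = Σx² − (Σx)²/n = 15168 − 14450 = 718
Sxy = Σxy − (Σx)(Σy)/n = 1126.5 − 1802 = -675.5
Syy = Σy² − (Σy)²/n = 934.52 − 224.72 = 709.8
r = Sxy/√(Sxx·Syy) = -675.5/√(509636.4) = -675.5/713.888227 = -0.946227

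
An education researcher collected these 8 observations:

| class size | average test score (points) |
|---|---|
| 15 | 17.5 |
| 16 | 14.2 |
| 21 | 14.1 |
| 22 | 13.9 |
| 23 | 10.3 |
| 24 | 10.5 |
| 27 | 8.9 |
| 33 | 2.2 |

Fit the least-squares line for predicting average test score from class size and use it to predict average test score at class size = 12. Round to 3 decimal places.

19.584

n = 8, Σx = 181, Σy = 91.6, Σxy = 1893.4, Σx² = 4329
Sxx = Σx² − (Σx)²/n = 4329 − 4095.125 = 233.875
Sxy = Σxy − (Σx)(Σy)/n = 1893.4 − 2072.45 = -179.05
b = Sxy/Sxx = -179.05/233.875 = -0.765580
a = ȳ − b·x̄ = 11.45 − (-0.765580)·22.625 = 28.771245
ŷ(12) = a + b·12 = 28.771245 + (-0.765580)·12 = 19.584286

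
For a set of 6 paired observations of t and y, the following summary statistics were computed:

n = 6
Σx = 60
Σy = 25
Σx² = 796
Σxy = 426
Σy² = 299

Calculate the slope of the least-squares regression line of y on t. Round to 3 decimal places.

0.898

Sxx = Σx² − (Σx)²/n = 796 − 600 = 196
Sxy = Σxy − (Σx)(Σy)/n = 426 − 250 = 176
b = Sxy/Sxx = 176/196 = 0.897959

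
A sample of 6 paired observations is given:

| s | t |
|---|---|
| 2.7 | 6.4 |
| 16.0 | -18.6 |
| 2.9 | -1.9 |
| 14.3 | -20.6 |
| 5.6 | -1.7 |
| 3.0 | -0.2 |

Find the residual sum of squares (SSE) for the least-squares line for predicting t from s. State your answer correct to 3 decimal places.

48.675

n = 6, Σx = 44.5, Σy = -36.6, Σxy = -590.53, Σx² = 516.55, Σy² = 817.82
Sxx = Σx² − (Σx)²/n = 516.55 − 330.041667 = 186.508333
Sxy = Σxy − (Σx)(Σy)/n = -590.53 − (-271.45) = -319.08
Syy = Σy² − (Σy)²/n = 817.82 − 223.26 = 594.56
b = Sxy/Sxx = -319.08/186.508333 = -1.710808
SSE = Syy − b·Sxy = 594.56 − (-1.710808)·(-319.08) = 48.675296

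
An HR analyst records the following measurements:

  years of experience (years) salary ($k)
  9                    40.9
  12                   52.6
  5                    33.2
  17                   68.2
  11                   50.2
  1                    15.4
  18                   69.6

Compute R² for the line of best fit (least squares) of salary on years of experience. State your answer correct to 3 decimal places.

n = 7, Σx = 73, Σy = 330.1, Σxy = 4145.1, Σx² = 985, Σy² = 17794.41
Sxx = Σx² − (Σx)²/n = 985 − 761.285714 = 223.714286
Sxy = Σxy − (Σx)(Σy)/n = 4145.1 − 3442.471429 = 702.628571
Syy = Σy² − (Σy)²/n = 17794.41 − 15566.572857 = 2227.837143
R² = Sxy²/(Sxx·Syy) = (702.628571)²/(223.714286·2227.837143) = 0.990546

0.991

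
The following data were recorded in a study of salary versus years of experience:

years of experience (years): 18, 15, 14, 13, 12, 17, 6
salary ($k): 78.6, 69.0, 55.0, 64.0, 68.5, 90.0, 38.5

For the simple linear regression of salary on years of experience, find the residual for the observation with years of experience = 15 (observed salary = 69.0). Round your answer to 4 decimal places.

n = 7, Σx = 95, Σy = 463.6, Σxy = 6634.8, Σx² = 1383
Sxx = Σx² − (Σx)²/n = 1383 − 1289.285714 = 93.714286
Sxy = Σxy − (Σx)(Σy)/n = 6634.8 − 6291.714286 = 343.085714
b = Sxy/Sxx = 343.085714/93.714286 = 3.660976
a = ȳ − b·x̄ = 66.228571 − 3.660976·13.571429 = 16.543902
ŷ(15) = 16.543902 + 3.660976·15 = 71.458537
residual = y − ŷ = 69.0 − 71.458537 = -2.458537

-2.4585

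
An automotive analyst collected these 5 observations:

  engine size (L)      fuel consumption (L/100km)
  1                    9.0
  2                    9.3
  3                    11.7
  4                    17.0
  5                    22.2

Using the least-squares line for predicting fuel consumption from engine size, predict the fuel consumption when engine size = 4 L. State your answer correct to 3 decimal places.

17.250

n = 5, Σx = 15, Σy = 69.2, Σxy = 241.7, Σx² = 55
Sxx = Σx² − (Σx)²/n = 55 − 45 = 10
Sxy = Σxy − (Σx)(Σy)/n = 241.7 − 207.6 = 34.1
b = Sxy/Sxx = 34.1/10 = 3.41
a = ȳ − b·x̄ = 13.84 − 3.41·3 = 3.61
ŷ(4) = a + b·4 = 3.61 + 3.41·4 = 17.25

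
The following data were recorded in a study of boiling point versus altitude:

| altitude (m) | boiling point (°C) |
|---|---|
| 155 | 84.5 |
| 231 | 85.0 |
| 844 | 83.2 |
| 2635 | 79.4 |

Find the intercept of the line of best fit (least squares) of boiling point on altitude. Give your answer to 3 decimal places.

n = 4, Σx = 3865, Σy = 332.1, Σxy = 312172.3, Σx² = 7732947
Sxx = Σx² − (Σx)²/n = 7732947 − 3734556.25 = 3998390.75
Sxy = Σxy − (Σx)(Σy)/n = 312172.3 − 320891.625 = -8719.325
b = Sxy/Sxx = -8719.325/3998390.75 = -0.002181
a = ȳ − b·x̄ = 83.025 − (-0.002181)·966.25 = 85.132110

85.132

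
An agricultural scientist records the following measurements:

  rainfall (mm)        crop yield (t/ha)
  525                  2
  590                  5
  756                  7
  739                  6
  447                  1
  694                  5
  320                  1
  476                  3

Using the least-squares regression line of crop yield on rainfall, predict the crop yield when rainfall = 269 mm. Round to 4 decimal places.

-0.4343

n = 8, Σx = 4547, Σy = 30, Σxy = 19391, Σx² = 2751803
Sxx = Σx² − (Σx)²/n = 2751803 − 2584401.125 = 167401.875
Sxy = Σxy − (Σx)(Σy)/n = 19391 − 17051.25 = 2339.75
b = Sxy/Sxx = 2339.75/167401.875 = 0.013977
a = ȳ − b·x̄ = 3.75 − 0.013977·568.375 = -4.194089
ŷ(269) = a + b·269 = -4.194089 + 0.013977·269 = -0.434318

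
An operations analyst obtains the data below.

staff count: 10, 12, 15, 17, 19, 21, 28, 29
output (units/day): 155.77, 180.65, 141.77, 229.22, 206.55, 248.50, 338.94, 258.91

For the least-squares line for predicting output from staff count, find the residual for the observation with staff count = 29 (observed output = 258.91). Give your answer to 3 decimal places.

-41.693

n = 8, Σx = 151, Σy = 1760.31, Σxy = 35890.45, Σx² = 3185
Sxx = Σx² − (Σx)²/n = 3185 − 2850.125 = 334.875
Sxy = Σxy − (Σx)(Σy)/n = 35890.45 − 33225.85125 = 2664.59875
b = Sxy/Sxx = 2664.59875/334.875 = 7.956995
a = ȳ − b·x̄ = 220.03875 − 7.956995·18.875 = 69.850467
ŷ(29) = 69.850467 + 7.956995·29 = 300.603326
residual = y − ŷ = 258.91 − 300.603326 = -41.693326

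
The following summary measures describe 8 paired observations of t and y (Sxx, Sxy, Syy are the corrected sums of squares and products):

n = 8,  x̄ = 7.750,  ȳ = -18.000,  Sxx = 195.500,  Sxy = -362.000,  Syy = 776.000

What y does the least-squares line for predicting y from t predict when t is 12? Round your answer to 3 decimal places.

b = Sxy/Sxx = -362/195.5 = -1.851662
a = ȳ − b·x̄ = -18 − (-1.851662)·7.75 = -3.649616
ŷ(12) = a + b·12 = -3.649616 + (-1.851662)·12 = -25.869565

-25.870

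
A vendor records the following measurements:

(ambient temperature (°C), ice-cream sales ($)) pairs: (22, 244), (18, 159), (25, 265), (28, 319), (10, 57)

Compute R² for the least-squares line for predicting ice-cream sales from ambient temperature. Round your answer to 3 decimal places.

0.990

n = 5, Σx = 103, Σy = 1044, Σxy = 24357, Σx² = 2317, Σy² = 260052
Sxx = Σx² − (Σx)²/n = 2317 − 2121.8 = 195.2
Sxy = Σxy − (Σx)(Σy)/n = 24357 − 21506.4 = 2850.6
Syy = Σy² − (Σy)²/n = 260052 − 217987.2 = 42064.8
R² = Sxy²/(Sxx·Syy) = (2850.6)²/(195.2·42064.8) = 0.989632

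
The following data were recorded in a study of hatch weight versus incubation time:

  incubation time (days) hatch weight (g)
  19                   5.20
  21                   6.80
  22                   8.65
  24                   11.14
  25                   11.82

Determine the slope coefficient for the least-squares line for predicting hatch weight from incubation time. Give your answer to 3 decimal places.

1.167

n = 5, Σx = 111, Σy = 43.61, Σxy = 994.76, Σx² = 2487
Sxx = Σx² − (Σx)²/n = 2487 − 2464.2 = 22.8
Sxy = Σxy − (Σx)(Σy)/n = 994.76 − 968.142 = 26.618
b = Sxy/Sxx = 26.618/22.8 = 1.167456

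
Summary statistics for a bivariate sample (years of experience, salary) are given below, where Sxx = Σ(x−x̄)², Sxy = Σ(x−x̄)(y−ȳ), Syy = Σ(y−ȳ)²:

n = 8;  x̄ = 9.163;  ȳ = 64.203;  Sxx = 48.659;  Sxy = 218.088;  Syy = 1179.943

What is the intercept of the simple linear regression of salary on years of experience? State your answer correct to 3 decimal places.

23.135

b = Sxy/Sxx = 218.088/48.659 = 4.481966
a = ȳ − b·x̄ = 64.203 − 4.481966·9.163 = 23.134742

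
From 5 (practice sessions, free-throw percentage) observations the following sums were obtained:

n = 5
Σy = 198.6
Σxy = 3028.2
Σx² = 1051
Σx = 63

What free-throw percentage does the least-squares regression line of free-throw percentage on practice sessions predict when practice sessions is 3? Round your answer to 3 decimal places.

Sxx = Σx² − (Σx)²/n = 1051 − 793.8 = 257.2
Sxy = Σxy − (Σx)(Σy)/n = 3028.2 − 2502.36 = 525.84
b = Sxy/Sxx = 525.84/257.2 = 2.044479
a = ȳ − b·x̄ = 39.72 − 2.044479·12.6 = 13.959565
ŷ(3) = a + b·3 = 13.959565 + 2.044479·3 = 20.093002

20.093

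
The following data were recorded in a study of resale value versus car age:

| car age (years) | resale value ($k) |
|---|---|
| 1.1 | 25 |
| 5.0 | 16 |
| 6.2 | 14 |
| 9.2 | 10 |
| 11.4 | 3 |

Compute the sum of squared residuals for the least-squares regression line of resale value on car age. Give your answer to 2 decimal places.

4.48

n = 5, Σx = 32.9, Σy = 68, Σxy = 320.5, Σx² = 279.25, Σy² = 1186
Sxx = Σx² − (Σx)²/n = 279.25 − 216.482 = 62.768
Sxy = Σxy − (Σx)(Σy)/n = 320.5 − 447.44 = -126.94
Syy = Σy² − (Σy)²/n = 1186 − 924.8 = 261.2
b = Sxy/Sxx = -126.94/62.768 = -2.022368
SSE = Syy − b·Sxy = 261.2 − (-2.022368)·(-126.94) = 4.480595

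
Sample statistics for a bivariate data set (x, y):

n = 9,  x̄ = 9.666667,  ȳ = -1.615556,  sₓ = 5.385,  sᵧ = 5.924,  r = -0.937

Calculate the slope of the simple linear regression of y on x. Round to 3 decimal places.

b = r · sᵧ/sₓ = -0.937 · 5.924/5.385 = -1.030787

-1.031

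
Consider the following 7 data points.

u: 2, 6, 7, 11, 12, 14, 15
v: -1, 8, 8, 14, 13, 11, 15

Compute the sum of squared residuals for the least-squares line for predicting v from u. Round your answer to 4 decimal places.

n = 7, Σx = 67, Σy = 68, Σxy = 791, Σx² = 775, Σy² = 840
Sxx = Σx² − (Σx)²/n = 775 − 641.285714 = 133.714286
Sxy = Σxy − (Σx)(Σy)/n = 791 − 650.857143 = 140.142857
Syy = Σy² − (Σy)²/n = 840 − 660.571429 = 179.428571
b = Sxy/Sxx = 140.142857/133.714286 = 1.048077
SSE = Syy − b·Sxy = 179.428571 − 1.048077·140.142857 = 32.548077

32.5481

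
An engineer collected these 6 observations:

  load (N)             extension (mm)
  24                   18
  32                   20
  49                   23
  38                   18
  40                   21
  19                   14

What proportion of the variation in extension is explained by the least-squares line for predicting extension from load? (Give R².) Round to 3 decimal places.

n = 6, Σx = 202, Σy = 114, Σxy = 3989, Σx² = 7406, Σy² = 2214
Sxx = Σx² − (Σx)²/n = 7406 − 6800.666667 = 605.333333
Sxy = Σxy − (Σx)(Σy)/n = 3989 − 3838 = 151
Syy = Σy² − (Σy)²/n = 2214 − 2166 = 48
R² = Sxy²/(Sxx·Syy) = (151)²/(605.333333·48) = 0.784726

0.785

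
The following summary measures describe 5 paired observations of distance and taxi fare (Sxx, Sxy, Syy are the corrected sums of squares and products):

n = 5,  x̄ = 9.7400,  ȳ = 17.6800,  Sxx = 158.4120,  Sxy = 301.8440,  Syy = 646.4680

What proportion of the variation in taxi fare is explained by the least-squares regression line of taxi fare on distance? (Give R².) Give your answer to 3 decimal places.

0.890

R² = Sxy²/(Sxx·Syy) = (301.844)²/(158.412·646.468) = 0.889672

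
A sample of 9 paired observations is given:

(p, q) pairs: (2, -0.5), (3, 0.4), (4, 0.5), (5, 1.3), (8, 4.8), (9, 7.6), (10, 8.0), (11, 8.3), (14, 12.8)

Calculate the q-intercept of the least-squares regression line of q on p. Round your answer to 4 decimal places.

-3.4889

n = 9, Σx = 66, Σy = 43.2, Σxy = 466, Σx² = 616
Sxx = Σx² − (Σx)²/n = 616 − 484 = 132
Sxy = Σxy − (Σx)(Σy)/n = 466 − 316.8 = 149.2
b = Sxy/Sxx = 149.2/132 = 1.130303
a = ȳ − b·x̄ = 4.8 − 1.130303·7.333333 = -3.488889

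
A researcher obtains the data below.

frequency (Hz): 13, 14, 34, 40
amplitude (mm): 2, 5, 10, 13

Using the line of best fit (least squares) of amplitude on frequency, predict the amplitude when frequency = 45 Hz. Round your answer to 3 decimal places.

n = 4, Σx = 101, Σy = 30, Σxy = 956, Σx² = 3121
Sxx = Σx² − (Σx)²/n = 3121 − 2550.25 = 570.75
Sxy = Σxy − (Σx)(Σy)/n = 956 − 757.5 = 198.5
b = Sxy/Sxx = 198.5/570.75 = 0.347788
a = ȳ − b·x̄ = 7.5 − 0.347788·25.25 = -1.281647
ŷ(45) = a + b·45 = -1.281647 + 0.347788·45 = 14.368813

14.369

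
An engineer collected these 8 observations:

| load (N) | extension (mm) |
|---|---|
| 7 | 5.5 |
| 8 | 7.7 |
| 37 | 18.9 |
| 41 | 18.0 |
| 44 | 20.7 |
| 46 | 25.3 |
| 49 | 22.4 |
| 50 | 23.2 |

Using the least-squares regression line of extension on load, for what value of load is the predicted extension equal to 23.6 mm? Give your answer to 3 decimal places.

n = 8, Σx = 282, Σy = 141.7, Σxy = 5869.6, Σx² = 12116
Sxx = Σx² − (Σx)²/n = 12116 − 9940.5 = 2175.5
Sxy = Σxy − (Σx)(Σy)/n = 5869.6 − 4994.925 = 874.675
b = Sxy/Sxx = 874.675/2175.5 = 0.402057
a = ȳ − b·x̄ = 17.7125 − 0.402057·35.25 = 3.539991
Set a + b·x = 23.6: x = (23.6 − 3.539991) / 0.402057 = 49.893446

49.893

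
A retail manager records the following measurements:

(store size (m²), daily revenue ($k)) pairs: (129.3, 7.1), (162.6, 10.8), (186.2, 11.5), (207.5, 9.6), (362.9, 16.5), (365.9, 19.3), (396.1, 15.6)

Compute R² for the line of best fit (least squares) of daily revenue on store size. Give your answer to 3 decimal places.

n = 7, Σx = 1810.5, Σy = 90.4, Σxy = 26036.29, Σx² = 543358.37, Σy² = 1279.56
Sxx = Σx² − (Σx)²/n = 543358.37 − 468272.892857 = 75085.477143
Sxy = Σxy − (Σx)(Σy)/n = 26036.29 − 23381.314286 = 2654.975714
Syy = Σy² − (Σy)²/n = 1279.56 − 1167.451429 = 112.108571
R² = Sxy²/(Sxx·Syy) = (2654.975714)²/(75085.477143·112.108571) = 0.837387

0.837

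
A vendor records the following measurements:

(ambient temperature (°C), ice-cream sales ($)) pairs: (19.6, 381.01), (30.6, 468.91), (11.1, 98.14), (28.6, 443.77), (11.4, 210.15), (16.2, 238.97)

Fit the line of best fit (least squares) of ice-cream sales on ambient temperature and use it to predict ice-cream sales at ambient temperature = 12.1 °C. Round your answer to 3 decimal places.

n = 6, Σx = 117.5, Σy = 1840.95, Σxy = 41864.642, Σx² = 2654.09
Sxx = Σx² − (Σx)²/n = 2654.09 − 2301.041667 = 353.048333
Sxy = Σxy − (Σx)(Σy)/n = 41864.642 − 36051.9375 = 5812.7045
b = Sxy/Sxx = 5812.7045/353.048333 = 16.464331
a = ȳ − b·x̄ = 306.825 − 16.464331·19.583333 = -15.601475
ŷ(12.1) = a + b·12.1 = -15.601475 + 16.464331·12.1 = 183.616926

183.617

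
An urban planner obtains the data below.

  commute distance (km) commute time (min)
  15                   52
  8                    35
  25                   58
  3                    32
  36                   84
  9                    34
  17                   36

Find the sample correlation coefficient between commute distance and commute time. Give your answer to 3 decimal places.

n = 7, Σx = 113, Σy = 331, Σxy = 6548, Σx² = 2589, Σy² = 17825
Sxx = Σx² − (Σx)²/n = 2589 − 1824.142857 = 764.857143
Sxy = Σxy − (Σx)(Σy)/n = 6548 − 5343.285714 = 1204.714286
Syy = Σy² − (Σy)²/n = 17825 − 15651.571429 = 2173.428571
r = Sxy/√(Sxx·Syy) = 1204.714286/√(1662362.367347) = 1204.714286/1289.326323 = 0.934375

0.934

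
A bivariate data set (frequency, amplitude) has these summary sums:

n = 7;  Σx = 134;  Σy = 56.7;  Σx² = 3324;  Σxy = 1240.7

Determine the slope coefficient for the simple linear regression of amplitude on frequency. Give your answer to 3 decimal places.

0.205

Sxx = Σx² − (Σx)²/n = 3324 − 2565.142857 = 758.857143
Sxy = Σxy − (Σx)(Σy)/n = 1240.7 − 1085.4 = 155.3
b = Sxy/Sxx = 155.3/758.857143 = 0.204650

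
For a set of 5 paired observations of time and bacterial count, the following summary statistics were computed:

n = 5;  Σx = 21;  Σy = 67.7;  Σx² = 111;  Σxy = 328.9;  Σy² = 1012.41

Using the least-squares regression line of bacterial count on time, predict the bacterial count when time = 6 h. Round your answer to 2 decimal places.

17.06

Sxx = Σx² − (Σx)²/n = 111 − 88.2 = 22.8
Sxy = Σxy − (Σx)(Σy)/n = 328.9 − 284.34 = 44.56
b = Sxy/Sxx = 44.56/22.8 = 1.954386
a = ȳ − b·x̄ = 13.54 − 1.954386·4.2 = 5.331579
ŷ(6) = a + b·6 = 5.331579 + 1.954386·6 = 17.057895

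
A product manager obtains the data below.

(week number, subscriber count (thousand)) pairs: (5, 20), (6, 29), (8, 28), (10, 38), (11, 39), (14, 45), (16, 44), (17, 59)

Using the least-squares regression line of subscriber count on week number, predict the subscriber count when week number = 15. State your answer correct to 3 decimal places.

n = 8, Σx = 87, Σy = 302, Σxy = 3644, Σx² = 1087
Sxx = Σx² − (Σx)²/n = 1087 − 946.125 = 140.875
Sxy = Σxy − (Σx)(Σy)/n = 3644 − 3284.25 = 359.75
b = Sxy/Sxx = 359.75/140.875 = 2.553682
a = ȳ − b·x̄ = 37.75 − 2.553682·10.875 = 9.978705
ŷ(15) = a + b·15 = 9.978705 + 2.553682·15 = 48.283940

48.284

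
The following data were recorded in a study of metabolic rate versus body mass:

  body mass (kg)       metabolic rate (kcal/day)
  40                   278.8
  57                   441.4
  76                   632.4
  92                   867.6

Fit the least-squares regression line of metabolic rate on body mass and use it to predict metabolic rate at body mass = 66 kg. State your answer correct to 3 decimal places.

552.260

n = 4, Σx = 265, Σy = 2220.2, Σxy = 164193.4, Σx² = 19089
Sxx = Σx² − (Σx)²/n = 19089 − 17556.25 = 1532.75
Sxy = Σxy − (Σx)(Σy)/n = 164193.4 − 147088.25 = 17105.15
b = Sxy/Sxx = 17105.15/1532.75 = 11.159778
a = ȳ − b·x̄ = 555.05 − 11.159778·66.25 = -184.285304
ŷ(66) = a + b·66 = -184.285304 + 11.159778·66 = 552.260055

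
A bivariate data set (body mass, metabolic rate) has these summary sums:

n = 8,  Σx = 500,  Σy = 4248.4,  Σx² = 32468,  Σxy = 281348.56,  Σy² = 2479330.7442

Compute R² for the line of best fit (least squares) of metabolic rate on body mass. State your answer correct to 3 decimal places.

0.921

Sxx = Σx² − (Σx)²/n = 32468 − 31250 = 1218
Sxy = Σxy − (Σx)(Σy)/n = 281348.56 − 265525 = 15823.56
Syy = Σy² − (Σy)²/n = 2479330.7442 − 2256112.82 = 223217.9242
R² = Sxy²/(Sxx·Syy) = (15823.56)²/(1218·223217.9242) = 0.920941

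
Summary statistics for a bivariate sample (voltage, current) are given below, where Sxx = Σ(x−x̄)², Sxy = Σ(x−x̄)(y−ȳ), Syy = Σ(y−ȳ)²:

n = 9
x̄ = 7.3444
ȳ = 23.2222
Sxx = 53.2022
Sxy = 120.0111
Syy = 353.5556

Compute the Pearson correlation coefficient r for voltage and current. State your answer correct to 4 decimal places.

0.8750

r = Sxy/√(Sxx·Syy) = 120.0111/√(18809.935742) = 120.0111/137.149319 = 0.875040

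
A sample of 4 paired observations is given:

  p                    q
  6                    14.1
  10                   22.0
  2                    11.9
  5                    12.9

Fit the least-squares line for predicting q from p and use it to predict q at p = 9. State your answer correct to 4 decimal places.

n = 4, Σx = 23, Σy = 60.9, Σxy = 392.9, Σx² = 165
Sxx = Σx² − (Σx)²/n = 165 − 132.25 = 32.75
Sxy = Σxy − (Σx)(Σy)/n = 392.9 − 350.175 = 42.725
b = Sxy/Sxx = 42.725/32.75 = 1.304580
a = ȳ − b·x̄ = 15.225 − 1.304580·5.75 = 7.723664
ŷ(9) = a + b·9 = 7.723664 + 1.304580·9 = 19.464885

19.4649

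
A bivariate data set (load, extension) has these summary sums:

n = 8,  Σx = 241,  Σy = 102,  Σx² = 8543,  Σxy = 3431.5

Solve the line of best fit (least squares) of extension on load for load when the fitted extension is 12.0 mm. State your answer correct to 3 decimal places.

Sxx = Σx² − (Σx)²/n = 8543 − 7260.125 = 1282.875
Sxy = Σxy − (Σx)(Σy)/n = 3431.5 − 3072.75 = 358.75
b = Sxy/Sxx = 358.75/1282.875 = 0.279645
a = ȳ − b·x̄ = 12.75 − 0.279645·30.125 = 4.325684
Set a + b·x = 12.0: x = (12.0 − 4.325684) / 0.279645 = 27.443031

27.443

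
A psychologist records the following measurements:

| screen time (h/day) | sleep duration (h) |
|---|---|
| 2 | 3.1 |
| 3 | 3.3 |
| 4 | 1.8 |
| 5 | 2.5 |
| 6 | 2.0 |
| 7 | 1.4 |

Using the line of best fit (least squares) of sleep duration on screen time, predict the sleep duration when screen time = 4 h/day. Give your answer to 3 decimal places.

n = 6, Σx = 27, Σy = 14.1, Σxy = 57.6, Σx² = 139
Sxx = Σx² − (Σx)²/n = 139 − 121.5 = 17.5
Sxy = Σxy − (Σx)(Σy)/n = 57.6 − 63.45 = -5.85
b = Sxy/Sxx = -5.85/17.5 = -0.334286
a = ȳ − b·x̄ = 2.35 − (-0.334286)·4.5 = 3.854286
ŷ(4) = a + b·4 = 3.854286 + (-0.334286)·4 = 2.517143

2.517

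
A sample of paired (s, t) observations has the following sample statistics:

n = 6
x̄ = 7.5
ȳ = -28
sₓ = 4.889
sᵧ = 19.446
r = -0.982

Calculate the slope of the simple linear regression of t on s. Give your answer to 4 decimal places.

b = r · sᵧ/sₓ = -0.982 · 19.446/4.889 = -3.905906

-3.9059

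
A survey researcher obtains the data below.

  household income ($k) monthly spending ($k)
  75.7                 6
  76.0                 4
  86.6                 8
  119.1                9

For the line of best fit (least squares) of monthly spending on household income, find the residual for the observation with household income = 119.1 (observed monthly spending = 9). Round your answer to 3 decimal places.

-0.364

n = 4, Σx = 357.4, Σy = 27, Σxy = 2522.9, Σx² = 33190.86
Sxx = Σx² − (Σx)²/n = 33190.86 − 31933.69 = 1257.17
Sxy = Σxy − (Σx)(Σy)/n = 2522.9 − 2412.45 = 110.45
b = Sxy/Sxx = 110.45/1257.17 = 0.087856
a = ȳ − b·x̄ = 6.75 − 0.087856·89.35 = -1.099939
ŷ(119.1) = -1.099939 + 0.087856·119.1 = 9.363718
residual = y − ŷ = 9 − 9.363718 = -0.363718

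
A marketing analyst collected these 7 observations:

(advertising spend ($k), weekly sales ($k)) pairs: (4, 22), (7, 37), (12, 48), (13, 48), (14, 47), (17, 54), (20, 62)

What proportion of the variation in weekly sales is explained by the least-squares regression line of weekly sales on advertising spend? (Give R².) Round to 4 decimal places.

n = 7, Σx = 87, Σy = 318, Σxy = 4363, Σx² = 1263, Σy² = 15430
Sxx = Σx² − (Σx)²/n = 1263 − 1081.285714 = 181.714286
Sxy = Σxy − (Σx)(Σy)/n = 4363 − 3952.285714 = 410.714286
Syy = Σy² − (Σy)²/n = 15430 − 14446.285714 = 983.714286
R² = Sxy²/(Sxx·Syy) = (410.714286)²/(181.714286·983.714286) = 0.943673

0.9437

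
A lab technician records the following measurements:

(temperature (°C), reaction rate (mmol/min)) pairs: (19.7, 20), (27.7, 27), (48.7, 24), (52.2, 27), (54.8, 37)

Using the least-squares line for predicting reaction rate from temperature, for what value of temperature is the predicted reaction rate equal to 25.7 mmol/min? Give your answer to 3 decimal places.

n = 5, Σx = 203.1, Σy = 135, Σxy = 5747.7, Σx² = 9254.95
Sxx = Σx² − (Σx)²/n = 9254.95 − 8249.922 = 1005.028
Sxy = Σxy − (Σx)(Σy)/n = 5747.7 − 5483.7 = 264
b = Sxy/Sxx = 264/1005.028 = 0.262679
a = ȳ − b·x̄ = 27 − 0.262679·40.62 = 16.329969
Set a + b·x = 25.7: x = (25.7 − 16.329969) / 0.262679 = 35.670998

35.671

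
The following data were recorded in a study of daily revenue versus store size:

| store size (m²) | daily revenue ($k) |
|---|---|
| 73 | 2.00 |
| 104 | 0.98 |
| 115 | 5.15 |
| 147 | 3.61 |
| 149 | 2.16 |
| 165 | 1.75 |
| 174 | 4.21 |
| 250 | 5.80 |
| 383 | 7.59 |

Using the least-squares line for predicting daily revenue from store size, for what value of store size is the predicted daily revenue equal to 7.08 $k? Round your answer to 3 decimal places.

n = 9, Σx = 1560, Σy = 33.25, Σxy = 7070.94, Σx² = 339870
Sxx = Σx² − (Σx)²/n = 339870 − 270400 = 69470
Sxy = Σxy − (Σx)(Σy)/n = 7070.94 − 5763.333333 = 1307.606667
b = Sxy/Sxx = 1307.606667/69470 = 0.018823
a = ȳ − b·x̄ = 3.694444 − 0.018823·173.333333 = 0.431859
Set a + b·x = 7.08: x = (7.08 − 0.431859) / 0.018823 = 353.199764

353.200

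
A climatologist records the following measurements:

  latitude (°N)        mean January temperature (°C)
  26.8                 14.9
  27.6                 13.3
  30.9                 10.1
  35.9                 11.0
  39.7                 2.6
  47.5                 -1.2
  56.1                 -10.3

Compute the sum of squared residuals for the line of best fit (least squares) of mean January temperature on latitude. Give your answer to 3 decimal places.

n = 7, Σx = 264.5, Σy = 40.4, Σxy = 941.78, Σx² = 10703.17, Σy² = 736.2
Sxx = Σx² − (Σx)²/n = 10703.17 − 9994.321429 = 708.848571
Sxy = Σxy − (Σx)(Σy)/n = 941.78 − 1526.542857 = -584.762857
Syy = Σy² − (Σy)²/n = 736.2 − 233.165714 = 503.034286
b = Sxy/Sxx = -584.762857/708.848571 = -0.824948
SSE = Syy − b·Sxy = 503.034286 − (-0.824948)·(-584.762857) = 20.635628

20.636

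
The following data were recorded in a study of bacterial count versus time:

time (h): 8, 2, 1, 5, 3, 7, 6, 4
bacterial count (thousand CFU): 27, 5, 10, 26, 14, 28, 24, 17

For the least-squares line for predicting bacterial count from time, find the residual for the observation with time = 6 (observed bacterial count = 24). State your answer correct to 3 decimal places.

n = 8, Σx = 36, Σy = 151, Σxy = 816, Σx² = 204
Sxx = Σx² − (Σx)²/n = 204 − 162 = 42
Sxy = Σxy − (Σx)(Σy)/n = 816 − 679.5 = 136.5
b = Sxy/Sxx = 136.5/42 = 3.25
a = ȳ − b·x̄ = 18.875 − 3.25·4.5 = 4.25
ŷ(6) = 4.25 + 3.25·6 = 23.75
residual = y − ŷ = 24 − 23.75 = 0.25

0.250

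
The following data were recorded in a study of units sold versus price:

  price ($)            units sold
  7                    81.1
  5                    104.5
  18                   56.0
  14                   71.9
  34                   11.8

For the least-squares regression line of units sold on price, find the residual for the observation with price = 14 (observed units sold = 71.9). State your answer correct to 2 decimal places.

2.13

n = 5, Σx = 78, Σy = 325.3, Σxy = 3506, Σx² = 1750
Sxx = Σx² − (Σx)²/n = 1750 − 1216.8 = 533.2
Sxy = Σxy − (Σx)(Σy)/n = 3506 − 5074.68 = -1568.68
b = Sxy/Sxx = -1568.68/533.2 = -2.942011
a = ȳ − b·x̄ = 65.06 − (-2.942011)·15.6 = 110.955364
ŷ(14) = 110.955364 + (-2.942011)·14 = 69.767217
residual = y − ŷ = 71.9 − 69.767217 = 2.132783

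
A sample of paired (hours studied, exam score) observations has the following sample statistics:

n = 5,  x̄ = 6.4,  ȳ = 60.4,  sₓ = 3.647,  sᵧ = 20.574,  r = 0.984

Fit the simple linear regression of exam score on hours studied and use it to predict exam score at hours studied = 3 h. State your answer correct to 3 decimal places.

41.526

b = r · sᵧ/sₓ = 0.984 · 20.574/3.647 = 5.551087
a = ȳ − b·x̄ = 60.4 − 5.551087·6.4 = 24.873040
ŷ(3) = a + b·3 = 24.873040 + 5.551087·3 = 41.526303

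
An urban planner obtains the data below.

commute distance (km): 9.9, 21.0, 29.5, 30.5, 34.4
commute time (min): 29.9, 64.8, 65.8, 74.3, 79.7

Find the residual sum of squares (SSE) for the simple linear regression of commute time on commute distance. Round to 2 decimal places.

n = 5, Σx = 125.3, Σy = 314.5, Σxy = 8605.74, Σx² = 3522.87, Σy² = 21295.27
Sxx = Σx² − (Σx)²/n = 3522.87 − 3140.018 = 382.852
Sxy = Σxy − (Σx)(Σy)/n = 8605.74 − 7881.37 = 724.37
Syy = Σy² − (Σy)²/n = 21295.27 − 19782.05 = 1513.22
b = Sxy/Sxx = 724.37/382.852 = 1.892037
SSE = Syy − b·Sxy = 1513.22 − 1.892037·724.37 = 142.685441

142.69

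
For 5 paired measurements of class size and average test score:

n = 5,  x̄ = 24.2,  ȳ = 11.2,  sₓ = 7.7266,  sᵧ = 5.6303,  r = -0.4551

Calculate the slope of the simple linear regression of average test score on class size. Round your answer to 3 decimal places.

b = r · sᵧ/sₓ = -0.4551 · 5.6303/7.7266 = -0.331627

-0.332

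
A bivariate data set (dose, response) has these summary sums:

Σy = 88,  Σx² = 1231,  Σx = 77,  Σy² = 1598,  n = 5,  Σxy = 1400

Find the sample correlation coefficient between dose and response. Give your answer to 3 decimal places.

0.950

Sxx = Σx² − (Σx)²/n = 1231 − 1185.8 = 45.2
Sxy = Σxy − (Σx)(Σy)/n = 1400 − 1355.2 = 44.8
Syy = Σy² − (Σy)²/n = 1598 − 1548.8 = 49.2
r = Sxy/√(Sxx·Syy) = 44.8/√(2223.84) = 44.8/47.157608 = 0.950006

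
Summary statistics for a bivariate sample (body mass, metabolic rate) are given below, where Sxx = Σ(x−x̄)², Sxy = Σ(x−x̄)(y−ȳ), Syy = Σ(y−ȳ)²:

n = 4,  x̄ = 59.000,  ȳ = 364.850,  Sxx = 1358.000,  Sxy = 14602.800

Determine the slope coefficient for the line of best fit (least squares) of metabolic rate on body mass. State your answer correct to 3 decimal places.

10.753

b = Sxy/Sxx = 14602.8/1358 = 10.753166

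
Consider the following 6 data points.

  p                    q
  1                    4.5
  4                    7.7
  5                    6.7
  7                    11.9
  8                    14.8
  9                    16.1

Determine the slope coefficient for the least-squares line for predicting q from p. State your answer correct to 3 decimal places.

n = 6, Σx = 34, Σy = 61.7, Σxy = 415.4, Σx² = 236
Sxx = Σx² − (Σx)²/n = 236 − 192.666667 = 43.333333
Sxy = Σxy − (Σx)(Σy)/n = 415.4 − 349.633333 = 65.766667
b = Sxy/Sxx = 65.766667/43.333333 = 1.517692

1.518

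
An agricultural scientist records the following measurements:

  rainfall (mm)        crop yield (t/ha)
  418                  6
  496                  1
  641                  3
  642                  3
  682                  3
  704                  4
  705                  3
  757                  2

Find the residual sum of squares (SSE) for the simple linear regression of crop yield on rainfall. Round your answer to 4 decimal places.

12.9655

n = 8, Σx = 5045, Σy = 25, Σxy = 15344, Σx² = 3274599, Σy² = 93
Sxx = Σx² − (Σx)²/n = 3274599 − 3181503.125 = 93095.875
Sxy = Σxy − (Σx)(Σy)/n = 15344 − 15765.625 = -421.625
Syy = Σy² − (Σy)²/n = 93 − 78.125 = 14.875
b = Sxy/Sxx = -421.625/93095.875 = -0.004529
SSE = Syy − b·Sxy = 14.875 − (-0.004529)·(-421.625) = 12.965489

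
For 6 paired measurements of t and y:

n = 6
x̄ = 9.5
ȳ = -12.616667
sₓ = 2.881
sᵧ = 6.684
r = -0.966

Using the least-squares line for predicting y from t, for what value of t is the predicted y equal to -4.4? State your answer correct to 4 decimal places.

5.8337

b = r · sᵧ/sₓ = -0.966 · 6.684/2.881 = -2.241147
a = ȳ − b·x̄ = -12.616667 − (-2.241147)·9.5 = 8.674228
Set a + b·x = -4.4: x = (-4.4 − 8.674228) / (-2.241147) = 5.833722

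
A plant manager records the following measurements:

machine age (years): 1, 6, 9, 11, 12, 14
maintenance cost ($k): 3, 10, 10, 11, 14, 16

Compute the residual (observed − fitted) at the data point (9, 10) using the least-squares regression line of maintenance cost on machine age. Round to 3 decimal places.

-0.818

n = 6, Σx = 53, Σy = 64, Σxy = 666, Σx² = 579
Sxx = Σx² − (Σx)²/n = 579 − 468.166667 = 110.833333
Sxy = Σxy − (Σx)(Σy)/n = 666 − 565.333333 = 100.666667
b = Sxy/Sxx = 100.666667/110.833333 = 0.908271
a = ȳ − b·x̄ = 10.666667 − 0.908271·8.833333 = 2.643609
ŷ(9) = 2.643609 + 0.908271·9 = 10.818045
residual = y − ŷ = 10 − 10.818045 = -0.818045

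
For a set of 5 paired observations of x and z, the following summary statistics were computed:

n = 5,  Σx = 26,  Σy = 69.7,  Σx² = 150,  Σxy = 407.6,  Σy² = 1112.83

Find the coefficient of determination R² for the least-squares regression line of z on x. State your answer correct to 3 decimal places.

0.976

Sxx = Σx² − (Σx)²/n = 150 − 135.2 = 14.8
Sxy = Σxy − (Σx)(Σy)/n = 407.6 − 362.44 = 45.16
Syy = Σy² − (Σy)²/n = 1112.83 − 971.618 = 141.212
R² = Sxy²/(Sxx·Syy) = (45.16)²/(14.8·141.212) = 0.975831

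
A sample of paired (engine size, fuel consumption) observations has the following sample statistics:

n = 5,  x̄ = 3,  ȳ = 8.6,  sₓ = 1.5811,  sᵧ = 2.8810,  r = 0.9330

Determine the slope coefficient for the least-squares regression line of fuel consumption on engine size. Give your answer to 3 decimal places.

1.700

b = r · sᵧ/sₓ = 0.933 · 2.881/1.5811 = 1.700065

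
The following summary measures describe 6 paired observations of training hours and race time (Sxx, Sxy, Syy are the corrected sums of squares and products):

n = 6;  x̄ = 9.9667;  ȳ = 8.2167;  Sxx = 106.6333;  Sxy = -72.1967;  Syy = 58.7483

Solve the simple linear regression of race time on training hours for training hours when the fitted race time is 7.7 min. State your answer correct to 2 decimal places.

10.73

b = Sxy/Sxx = -72.1967/106.6333 = -0.677056
a = ȳ − b·x̄ = 8.2167 − (-0.677056)·9.9667 = 14.964713
Set a + b·x = 7.7: x = (7.7 − 14.964713) / (-0.677056) = 10.729857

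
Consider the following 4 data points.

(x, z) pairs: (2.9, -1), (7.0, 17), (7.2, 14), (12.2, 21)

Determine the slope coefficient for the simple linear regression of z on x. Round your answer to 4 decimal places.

n = 4, Σx = 29.3, Σy = 51, Σxy = 473.1, Σx² = 258.09
Sxx = Σx² − (Σx)²/n = 258.09 − 214.6225 = 43.4675
Sxy = Σxy − (Σx)(Σy)/n = 473.1 − 373.575 = 99.525
b = Sxy/Sxx = 99.525/43.4675 = 2.289642

2.2896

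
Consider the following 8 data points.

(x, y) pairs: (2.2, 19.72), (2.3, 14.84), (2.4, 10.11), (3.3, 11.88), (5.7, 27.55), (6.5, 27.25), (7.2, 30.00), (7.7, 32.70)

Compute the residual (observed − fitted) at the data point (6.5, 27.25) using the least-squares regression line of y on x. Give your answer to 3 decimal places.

n = 8, Σx = 37.3, Σy = 174.05, Σxy = 942.934, Σx² = 212.65
Sxx = Σx² − (Σx)²/n = 212.65 − 173.91125 = 38.73875
Sxy = Σxy − (Σx)(Σy)/n = 942.934 − 811.508125 = 131.425875
b = Sxy/Sxx = 131.425875/38.73875 = 3.392620
a = ȳ − b·x̄ = 21.75625 − 3.392620·4.6625 = 5.938157
ŷ(6.5) = 5.938157 + 3.392620·6.5 = 27.990190
residual = y − ŷ = 27.25 − 27.990190 = -0.740190

-0.740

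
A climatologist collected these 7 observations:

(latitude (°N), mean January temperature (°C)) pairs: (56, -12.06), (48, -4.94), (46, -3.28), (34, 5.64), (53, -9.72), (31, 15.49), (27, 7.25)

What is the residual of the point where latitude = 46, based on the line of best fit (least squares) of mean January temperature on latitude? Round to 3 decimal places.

0.134

n = 7, Σx = 295, Σy = -1.62, Σxy = -710.82, Σx² = 13211
Sxx = Σx² − (Σx)²/n = 13211 − 12432.142857 = 778.857143
Sxy = Σxy − (Σx)(Σy)/n = -710.82 − (-68.271429) = -642.548571
b = Sxy/Sxx = -642.548571/778.857143 = -0.824989
a = ȳ − b·x̄ = -0.231429 − (-0.824989)·42.142857 = 34.535965
ŷ(46) = 34.535965 + (-0.824989)·46 = -3.413529
residual = y − ŷ = -3.28 − (-3.413529) = 0.133529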